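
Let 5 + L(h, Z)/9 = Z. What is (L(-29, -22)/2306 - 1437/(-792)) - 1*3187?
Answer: -969577093/304392 ≈ -3185.3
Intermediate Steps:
L(h, Z) = -45 + 9*Z
(L(-29, -22)/2306 - 1437/(-792)) - 1*3187 = ((-45 + 9*(-22))/2306 - 1437/(-792)) - 1*3187 = ((-45 - 198)*(1/2306) - 1437*(-1/792)) - 3187 = (-243*1/2306 + 479/264) - 3187 = (-243/2306 + 479/264) - 3187 = 520211/304392 - 3187 = -969577093/304392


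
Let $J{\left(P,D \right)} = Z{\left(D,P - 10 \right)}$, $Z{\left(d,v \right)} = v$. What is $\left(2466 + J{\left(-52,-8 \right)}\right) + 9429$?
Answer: $11833$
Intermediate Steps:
$J{\left(P,D \right)} = -10 + P$ ($J{\left(P,D \right)} = P - 10 = -10 + P$)
$\left(2466 + J{\left(-52,-8 \right)}\right) + 9429 = \left(2466 - 62\right) + 9429 = 2404 + 9429 = 11833$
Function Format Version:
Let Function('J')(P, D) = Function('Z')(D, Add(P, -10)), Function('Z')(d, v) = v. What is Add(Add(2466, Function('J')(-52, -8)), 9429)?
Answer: 11833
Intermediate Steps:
Function('J')(P, D) = Add(-10, P) (Function('J')(P, D) = Add(P, -10) = Add(-10, P))
Add(Add(2466, Function('J')(-52, -8)), 9429) = Add(Add(2466, Add(-10, -52)), 9429) = Add(Add(2466, -62), 9429) = Add(2404, 9429) = 11833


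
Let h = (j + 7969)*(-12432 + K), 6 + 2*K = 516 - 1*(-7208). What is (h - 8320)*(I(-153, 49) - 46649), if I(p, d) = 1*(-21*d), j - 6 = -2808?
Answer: 2112374314458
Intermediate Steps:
j = -2802 (j = 6 - 2808 = -2802)
K = 3859 (K = -3 + (516 - 1*(-7208))/2 = -3 + (516 + 7208)/2 = -3 + (½)*7724 = -3 + 3862 = 3859)
I(p, d) = -21*d
h = -44296691 (h = (-2802 + 7969)*(-12432 + 3859) = 5167*(-8573) = -44296691)
(h - 8320)*(I(-153, 49) - 46649) = (-44296691 - 8320)*(-21*49 - 46649) = -44305011*(-1029 - 46649) = -44305011*(-47678) = 2112374314458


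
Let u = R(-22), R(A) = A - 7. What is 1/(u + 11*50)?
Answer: 1/521 ≈ 0.0019194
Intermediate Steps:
R(A) = -7 + A
u = -29 (u = -7 - 22 = -29)
1/(u + 11*50) = 1/(-29 + 11*50) = 1/(-29 + 550) = 1/521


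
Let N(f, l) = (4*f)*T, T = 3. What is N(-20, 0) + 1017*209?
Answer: 212313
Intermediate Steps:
N(f, l) = 12*f (N(f, l) = (4*f)*3 = 12*f)
N(-20, 0) + 1017*209 = 12*(-20) + 1017*209 = -240 + 212553 = 212313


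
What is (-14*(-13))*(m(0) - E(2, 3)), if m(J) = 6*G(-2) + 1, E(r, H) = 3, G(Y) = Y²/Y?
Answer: -2548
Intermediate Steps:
G(Y) = Y
m(J) = -11 (m(J) = 6*(-2) + 1 = -12 + 1 = -11)
(-14*(-13))*(m(0) - E(2, 3)) = (-14*(-13))*(-11 - 1*3) = 182*(-11 - 3) = 182*(-14) = -2548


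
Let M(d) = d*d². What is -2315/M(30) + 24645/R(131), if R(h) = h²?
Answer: 125137457/92669400 ≈ 1.3504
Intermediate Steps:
M(d) = d³
-2315/M(30) + 24645/R(131) = -2315/(30³) + 24645/(131²) = -2315/27000 + 24645/17161 = -2315*1/27000 + 24645*(1/17161) = -463/5400 + 24645/17161 = 125137457/92669400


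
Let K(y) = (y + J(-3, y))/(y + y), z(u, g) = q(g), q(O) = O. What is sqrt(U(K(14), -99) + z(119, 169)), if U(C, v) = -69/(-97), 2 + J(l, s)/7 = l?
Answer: sqrt(1596814)/97 ≈ 13.027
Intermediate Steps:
J(l, s) = -14 + 7*l
z(u, g) = g
K(y) = (-35 + y)/(2*y) (K(y) = (y + (-14 + 7*(-3)))/(y + y) = (y + (-14 - 21))/((2*y)) = (y - 35)*(1/(2*y)) = (-35 + y)*(1/(2*y)) = (-35 + y)/(2*y))
U(C, v) = 69/97 (U(C, v) = -69*(-1/97) = 69/97)
sqrt(U(K(14), -99) + z(119, 169)) = sqrt(69/97 + 169) = sqrt(16462/97) = sqrt(1596814)/97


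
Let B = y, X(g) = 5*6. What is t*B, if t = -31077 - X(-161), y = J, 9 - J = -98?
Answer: -3328449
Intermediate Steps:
J = 107 (J = 9 - 1*(-98) = 9 + 98 = 107)
X(g) = 30
y = 107
t = -31107 (t = -31077 - 1*30 = -31077 - 30 = -31107)
B = 107
t*B = -31107*107 = -3328449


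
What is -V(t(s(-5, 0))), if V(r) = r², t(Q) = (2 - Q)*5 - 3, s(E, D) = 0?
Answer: -49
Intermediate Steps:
t(Q) = 7 - 5*Q (t(Q) = (10 - 5*Q) - 3 = 7 - 5*Q)
-V(t(s(-5, 0))) = -(7 - 5*0)² = -(7 + 0)² = -1*7² = -1*49 = -49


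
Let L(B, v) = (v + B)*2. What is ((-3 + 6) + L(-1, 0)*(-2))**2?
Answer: 49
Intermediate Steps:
L(B, v) = 2*B + 2*v (L(B, v) = (B + v)*2 = 2*B + 2*v)
((-3 + 6) + L(-1, 0)*(-2))**2 = ((-3 + 6) + (2*(-1) + 2*0)*(-2))**2 = (3 + (-2 + 0)*(-2))**2 = (3 - 2*(-2))**2 = (3 + 4)**2 = 7**2 = 49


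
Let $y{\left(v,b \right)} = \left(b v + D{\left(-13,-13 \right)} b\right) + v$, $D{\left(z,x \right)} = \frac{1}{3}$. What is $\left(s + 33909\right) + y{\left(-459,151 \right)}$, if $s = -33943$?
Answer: $- \frac{209255}{3} \approx -69752.0$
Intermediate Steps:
$D{\left(z,x \right)} = \frac{1}{3}$
$y{\left(v,b \right)} = v + \frac{b}{3} + b v$ ($y{\left(v,b \right)} = \left(b v + \frac{b}{3}\right) + v = \left(\frac{b}{3} + b v\right) + v = v + \frac{b}{3} + b v$)
$\left(s + 33909\right) + y{\left(-459,151 \right)} = \left(-33943 + 33909\right) + \left(-459 + \frac{1}{3} \cdot 151 + 151 \left(-459\right)\right) = -34 - \frac{209153}{3} = - \frac{209255}{3}$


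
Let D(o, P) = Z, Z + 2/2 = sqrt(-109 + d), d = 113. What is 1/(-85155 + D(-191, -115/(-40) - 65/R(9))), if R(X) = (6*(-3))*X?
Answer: -1/85154 ≈ -1.1743e-5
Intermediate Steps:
R(X) = -18*X
Z = 1 (Z = -1 + sqrt(-109 + 113) = -1 + sqrt(4) = -1 + 2 = 1)
D(o, P) = 1
1/(-85155 + D(-191, -115/(-40) - 65/R(9))) = 1/(-85155 + 1) = 1/(-85154) = -1/85154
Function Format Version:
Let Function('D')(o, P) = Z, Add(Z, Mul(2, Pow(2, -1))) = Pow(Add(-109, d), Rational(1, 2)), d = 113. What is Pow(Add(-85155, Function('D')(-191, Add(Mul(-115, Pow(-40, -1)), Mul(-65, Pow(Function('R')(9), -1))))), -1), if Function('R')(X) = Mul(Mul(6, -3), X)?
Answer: Rational(-1, 85154) ≈ -1.1743e-5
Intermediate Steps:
Function('R')(X) = Mul(-18, X)
Z = 1 (Z = Add(-1, Pow(Add(-109, 113), Rational(1, 2))) = Add(-1, Pow(4, Rational(1, 2))) = Add(-1, 2) = 1)
Function('D')(o, P) = 1
Pow(Add(-85155, Function('D')(-191, Add(Mul(-115, Pow(-40, -1)), Mul(-65, Pow(Function('R')(9), -1))))), -1) = Pow(Add(-85155, 1), -1) = Pow(-85154, -1) = Rational(-1, 85154)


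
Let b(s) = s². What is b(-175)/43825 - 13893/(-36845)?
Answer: 69489554/64589285 ≈ 1.0759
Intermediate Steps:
b(-175)/43825 - 13893/(-36845) = (-175)²/43825 - 13893/(-36845) = 30625*(1/43825) - 13893*(-1/36845) = 1225/1753 + 13893/36845 = 69489554/64589285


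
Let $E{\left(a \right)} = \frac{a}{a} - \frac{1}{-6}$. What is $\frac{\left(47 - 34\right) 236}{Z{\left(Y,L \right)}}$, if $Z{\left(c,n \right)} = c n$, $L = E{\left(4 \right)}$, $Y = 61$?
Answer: $\frac{18408}{427} \approx 43.11$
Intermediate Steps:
$E{\left(a \right)} = \frac{7}{6}$ ($E{\left(a \right)} = 1 - - \frac{1}{6} = 1 + \frac{1}{6} = \frac{7}{6}$)
$L = \frac{7}{6} \approx 1.1667$
$\frac{\left(47 - 34\right) 236}{Z{\left(Y,L \right)}} = \frac{\left(47 - 34\right) 236}{61 \cdot \frac{7}{6}} = \frac{\left(47 - 34\right) 236}{\frac{427}{6}} = 13 \cdot 236 \cdot \frac{6}{427} = 3068 \cdot \frac{6}{427} = \frac{18408}{427}$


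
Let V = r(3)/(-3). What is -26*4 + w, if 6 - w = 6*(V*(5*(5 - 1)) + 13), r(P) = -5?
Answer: -376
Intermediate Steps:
V = 5/3 (V = -5/(-3) = -5*(-⅓) = 5/3 ≈ 1.6667)
w = -272 (w = 6 - 6*(5*(5*(5 - 1))/3 + 13) = 6 - 6*(5*(5*4)/3 + 13) = 6 - 6*((5/3)*20 + 13) = 6 - 6*(100/3 + 13) = 6 - 6*139/3 = 6 - 1*278 = 6 - 278 = -272)
-26*4 + w = -26*4 - 272 = -104 - 272 = -376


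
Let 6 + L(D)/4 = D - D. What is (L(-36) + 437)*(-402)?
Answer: -166026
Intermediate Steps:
L(D) = -24 (L(D) = -24 + 4*(D - D) = -24 + 4*0 = -24 + 0 = -24)
(L(-36) + 437)*(-402) = (-24 + 437)*(-402) = 413*(-402) = -166026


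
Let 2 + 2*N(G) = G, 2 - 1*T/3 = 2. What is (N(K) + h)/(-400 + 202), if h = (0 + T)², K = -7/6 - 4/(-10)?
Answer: 83/11880 ≈ 0.0069865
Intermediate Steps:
T = 0 (T = 6 - 3*2 = 6 - 6 = 0)
K = -23/30 (K = -7*⅙ - 4*(-⅒) = -7/6 + ⅖ = -23/30 ≈ -0.76667)
N(G) = -1 + G/2
h = 0 (h = (0 + 0)² = 0² = 0)
(N(K) + h)/(-400 + 202) = ((-1 + (½)*(-23/30)) + 0)/(-400 + 202) = ((-1 - 23/60) + 0)/(-198) = (-83/60 + 0)*(-1/198) = -83/60*(-1/198) = 83/11880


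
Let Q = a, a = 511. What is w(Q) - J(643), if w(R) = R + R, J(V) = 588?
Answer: 434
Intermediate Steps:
Q = 511
w(R) = 2*R
w(Q) - J(643) = 2*511 - 1*588 = 1022 - 588 = 434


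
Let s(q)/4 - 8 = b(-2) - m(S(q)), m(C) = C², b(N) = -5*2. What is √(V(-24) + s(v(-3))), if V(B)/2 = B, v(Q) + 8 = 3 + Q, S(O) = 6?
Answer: 10*I*√2 ≈ 14.142*I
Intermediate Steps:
v(Q) = -5 + Q (v(Q) = -8 + (3 + Q) = -5 + Q)
b(N) = -10
V(B) = 2*B
s(q) = -152 (s(q) = 32 + 4*(-10 - 1*6²) = 32 + 4*(-10 - 1*36) = 32 + 4*(-10 - 36) = 32 + 4*(-46) = 32 - 184 = -152)
√(V(-24) + s(v(-3))) = √(2*(-24) - 152) = √(-48 - 152) = √(-200) = 10*I*√2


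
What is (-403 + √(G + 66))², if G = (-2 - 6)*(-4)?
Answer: 162507 - 5642*√2 ≈ 1.5453e+5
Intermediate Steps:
G = 32 (G = -8*(-4) = 32)
(-403 + √(G + 66))² = (-403 + √(32 + 66))² = (-403 + √98)² = (-403 + 7*√2)²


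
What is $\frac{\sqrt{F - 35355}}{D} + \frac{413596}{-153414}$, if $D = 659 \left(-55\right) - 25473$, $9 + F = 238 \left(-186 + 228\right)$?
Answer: $- \frac{206798}{76707} - \frac{i \sqrt{6342}}{30859} \approx -2.6959 - 0.0025807 i$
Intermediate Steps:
$F = 9987$ ($F = -9 + 238 \left(-186 + 228\right) = -9 + 238 \cdot 42 = -9 + 9996 = 9987$)
$D = -61718$ ($D = -36245 - 25473 = -61718$)
$\frac{\sqrt{F - 35355}}{D} + \frac{413596}{-153414} = \frac{\sqrt{9987 - 35355}}{-61718} + \frac{413596}{-153414} = \sqrt{-25368} \left(- \frac{1}{61718}\right) + 413596 \left(- \frac{1}{153414}\right) = 2 i \sqrt{6342} \left(- \frac{1}{61718}\right) - \frac{206798}{76707} = - \frac{i \sqrt{6342}}{30859} - \frac{206798}{76707} = - \frac{206798}{76707} - \frac{i \sqrt{6342}}{30859}$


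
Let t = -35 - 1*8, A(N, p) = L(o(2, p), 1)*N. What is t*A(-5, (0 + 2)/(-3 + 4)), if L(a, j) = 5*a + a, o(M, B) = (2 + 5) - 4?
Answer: 3870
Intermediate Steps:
o(M, B) = 3 (o(M, B) = 7 - 4 = 3)
L(a, j) = 6*a
A(N, p) = 18*N (A(N, p) = (6*3)*N = 18*N)
t = -43 (t = -35 - 8 = -43)
t*A(-5, (0 + 2)/(-3 + 4)) = -774*(-5) = -43*(-90) = 3870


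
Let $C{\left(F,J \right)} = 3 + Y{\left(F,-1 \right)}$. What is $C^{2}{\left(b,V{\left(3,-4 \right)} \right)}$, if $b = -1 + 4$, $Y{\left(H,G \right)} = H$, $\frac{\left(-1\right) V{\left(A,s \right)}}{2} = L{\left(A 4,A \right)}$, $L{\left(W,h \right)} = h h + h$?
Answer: $36$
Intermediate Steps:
$L{\left(W,h \right)} = h + h^{2}$ ($L{\left(W,h \right)} = h^{2} + h = h + h^{2}$)
$V{\left(A,s \right)} = - 2 A \left(1 + A\right)$
$b = 3$
$C{\left(F,J \right)} = 3 + F$
$C^{2}{\left(b,V{\left(3,-4 \right)} \right)} = \left(3 + 3\right)^{2} = 6^{2} = 36$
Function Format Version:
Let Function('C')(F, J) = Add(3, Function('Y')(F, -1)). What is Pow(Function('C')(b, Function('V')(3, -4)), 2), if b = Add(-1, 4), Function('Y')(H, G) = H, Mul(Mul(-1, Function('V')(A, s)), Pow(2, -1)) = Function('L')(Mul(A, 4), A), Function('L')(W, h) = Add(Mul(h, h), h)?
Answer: 36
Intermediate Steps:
Function('L')(W, h) = Add(h, Pow(h, 2)) (Function('L')(W, h) = Add(Pow(h, 2), h) = Add(h, Pow(h, 2)))
Function('V')(A, s) = Mul(-2, A, Add(1, A)) (Function('V')(A, s) = Mul(-2, Mul(A, Add(1, A))) = Mul(-2, A, Add(1, A)))
b = 3
Function('C')(F, J) = Add(3, F)
Pow(Function('C')(b, Function('V')(3, -4)), 2) = Pow(Add(3, 3), 2) = Pow(6, 2) = 36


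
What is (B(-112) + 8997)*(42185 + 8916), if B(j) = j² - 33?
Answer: 1099080308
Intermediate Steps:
B(j) = -33 + j²
(B(-112) + 8997)*(42185 + 8916) = ((-33 + (-112)²) + 8997)*(42185 + 8916) = ((-33 + 12544) + 8997)*51101 = (12511 + 8997)*51101 = 21508*51101 = 1099080308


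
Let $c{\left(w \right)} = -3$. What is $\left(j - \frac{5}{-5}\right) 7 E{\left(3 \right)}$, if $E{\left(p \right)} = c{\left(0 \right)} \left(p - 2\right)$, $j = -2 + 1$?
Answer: $0$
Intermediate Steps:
$j = -1$
$E{\left(p \right)} = 6 - 3 p$ ($E{\left(p \right)} = - 3 \left(p - 2\right) = - 3 \left(-2 + p\right) = 6 - 3 p$)
$\left(j - \frac{5}{-5}\right) 7 E{\left(3 \right)} = \left(-1 - \frac{5}{-5}\right) 7 \left(6 - 9\right) = \left(-1 - -1\right) 7 \left(6 - 9\right) = \left(-1 + 1\right) 7 \left(-3\right) = 0 \cdot 7 \left(-3\right) = 0 \left(-3\right) = 0$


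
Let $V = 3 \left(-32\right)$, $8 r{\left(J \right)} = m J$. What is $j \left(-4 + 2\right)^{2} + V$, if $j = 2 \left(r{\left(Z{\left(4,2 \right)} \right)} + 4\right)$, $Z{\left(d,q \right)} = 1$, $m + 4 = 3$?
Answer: $-65$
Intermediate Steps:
$m = -1$ ($m = -4 + 3 = -1$)
$r{\left(J \right)} = - \frac{J}{8}$ ($r{\left(J \right)} = \frac{\left(-1\right) J}{8} = - \frac{J}{8}$)
$j = \frac{31}{4}$ ($j = 2 \left(\left(- \frac{1}{8}\right) 1 + 4\right) = 2 \left(- \frac{1}{8} + 4\right) = 2 \cdot \frac{31}{8} = \frac{31}{4} \approx 7.75$)
$V = -96$
$j \left(-4 + 2\right)^{2} + V = \frac{31 \left(-4 + 2\right)^{2}}{4} - 96 = \frac{31 \left(-2\right)^{2}}{4} - 96 = \frac{31}{4} \cdot 4 - 96 = 31 - 96 = -65$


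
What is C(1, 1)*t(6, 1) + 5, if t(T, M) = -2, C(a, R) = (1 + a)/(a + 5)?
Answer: 13/3 ≈ 4.3333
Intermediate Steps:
C(a, R) = (1 + a)/(5 + a)
C(1, 1)*t(6, 1) + 5 = ((1 + 1)/(5 + 1))*(-2) + 5 = (2/6)*(-2) + 5 = ((1/6)*2)*(-2) + 5 = (1/3)*(-2) + 5 = -2/3 + 5 = 13/3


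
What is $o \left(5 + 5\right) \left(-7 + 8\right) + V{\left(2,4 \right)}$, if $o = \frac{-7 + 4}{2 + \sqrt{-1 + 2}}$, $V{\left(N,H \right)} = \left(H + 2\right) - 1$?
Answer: $-5$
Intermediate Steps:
$V{\left(N,H \right)} = 1 + H$ ($V{\left(N,H \right)} = \left(2 + H\right) - 1 = 1 + H$)
$o = -1$ ($o = - \frac{3}{2 + \sqrt{1}} = - \frac{3}{2 + 1} = - \frac{3}{3} = \left(-3\right) \frac{1}{3} = -1$)
$o \left(5 + 5\right) \left(-7 + 8\right) + V{\left(2,4 \right)} = - \left(5 + 5\right) \left(-7 + 8\right) + \left(1 + 4\right) = - 10 \cdot 1 + 5 = \left(-1\right) 10 + 5 = -10 + 5 = -5$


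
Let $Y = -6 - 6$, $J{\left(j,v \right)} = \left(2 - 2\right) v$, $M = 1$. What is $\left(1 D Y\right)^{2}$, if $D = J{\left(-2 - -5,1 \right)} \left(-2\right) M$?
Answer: $0$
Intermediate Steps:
$J{\left(j,v \right)} = 0$ ($J{\left(j,v \right)} = 0 v = 0$)
$D = 0$ ($D = 0 \left(-2\right) 1 = 0 \cdot 1 = 0$)
$Y = -12$
$\left(1 D Y\right)^{2} = \left(1 \cdot 0 \left(-12\right)\right)^{2} = \left(0 \left(-12\right)\right)^{2} = 0^{2} = 0$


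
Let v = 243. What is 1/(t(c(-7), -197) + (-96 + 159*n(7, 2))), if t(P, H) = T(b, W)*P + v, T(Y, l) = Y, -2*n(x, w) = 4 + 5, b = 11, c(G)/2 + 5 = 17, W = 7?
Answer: -2/609 ≈ -0.0032841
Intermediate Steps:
c(G) = 24 (c(G) = -10 + 2*17 = -10 + 34 = 24)
n(x, w) = -9/2 (n(x, w) = -(4 + 5)/2 = -½*9 = -9/2)
t(P, H) = 243 + 11*P (t(P, H) = 11*P + 243 = 243 + 11*P)
1/(t(c(-7), -197) + (-96 + 159*n(7, 2))) = 1/((243 + 11*24) + (-96 + 159*(-9/2))) = 1/((243 + 264) + (-96 - 1431/2)) = 1/(507 - 1623/2) = 1/(-609/2) = -2/609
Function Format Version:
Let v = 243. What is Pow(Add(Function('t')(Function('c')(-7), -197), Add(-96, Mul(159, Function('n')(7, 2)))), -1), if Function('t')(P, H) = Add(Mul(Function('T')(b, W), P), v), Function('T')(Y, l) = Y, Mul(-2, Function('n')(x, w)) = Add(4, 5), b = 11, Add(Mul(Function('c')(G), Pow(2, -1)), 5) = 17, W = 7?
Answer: Rational(-2, 609) ≈ -0.0032841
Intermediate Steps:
Function('c')(G) = 24 (Function('c')(G) = Add(-10, Mul(2, 17)) = Add(-10, 34) = 24)
Function('n')(x, w) = Rational(-9, 2) (Function('n')(x, w) = Mul(Rational(-1, 2), Add(4, 5)) = Mul(Rational(-1, 2), 9) = Rational(-9, 2))
Function('t')(P, H) = Add(243, Mul(11, P)) (Function('t')(P, H) = Add(Mul(11, P), 243) = Add(243, Mul(11, P)))
Pow(Add(Function('t')(Function('c')(-7), -197), Add(-96, Mul(159, Function('n')(7, 2)))), -1) = Pow(Add(Add(243, Mul(11, 24)), Add(-96, Mul(159, Rational(-9, 2)))), -1) = Pow(Add(Add(243, 264), Add(-96, Rational(-1431, 2))), -1) = Pow(Add(507, Rational(-1623, 2)), -1) = Pow(Rational(-609, 2), -1) = Rational(-2, 609)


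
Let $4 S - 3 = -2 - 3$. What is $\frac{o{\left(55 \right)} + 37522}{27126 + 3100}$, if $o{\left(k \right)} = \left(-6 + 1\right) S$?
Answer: $\frac{75049}{60452} \approx 1.2415$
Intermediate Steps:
$S = - \frac{1}{2}$ ($S = \frac{3}{4} + \frac{-2 - 3}{4} = \frac{3}{4} + \frac{1}{4} \left(-5\right) = \frac{3}{4} - \frac{5}{4} = - \frac{1}{2} \approx -0.5$)
$o{\left(k \right)} = \frac{5}{2}$ ($o{\left(k \right)} = \left(-6 + 1\right) \left(- \frac{1}{2}\right) = \left(-5\right) \left(- \frac{1}{2}\right) = \frac{5}{2}$)
$\frac{o{\left(55 \right)} + 37522}{27126 + 3100} = \frac{\frac{5}{2} + 37522}{27126 + 3100} = \frac{75049}{2 \cdot 30226} = \frac{75049}{2} \cdot \frac{1}{30226} = \frac{75049}{60452}$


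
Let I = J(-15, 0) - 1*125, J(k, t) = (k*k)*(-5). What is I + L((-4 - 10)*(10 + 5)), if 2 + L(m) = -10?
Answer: -1262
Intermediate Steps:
J(k, t) = -5*k² (J(k, t) = k²*(-5) = -5*k²)
L(m) = -12 (L(m) = -2 - 10 = -12)
I = -1250 (I = -5*(-15)² - 1*125 = -5*225 - 125 = -1125 - 125 = -1250)
I + L((-4 - 10)*(10 + 5)) = -1250 - 12 = -1262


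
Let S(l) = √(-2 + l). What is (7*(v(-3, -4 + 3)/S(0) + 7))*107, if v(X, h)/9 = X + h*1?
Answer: 5243 + 13482*I*√2 ≈ 5243.0 + 19066.0*I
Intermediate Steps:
v(X, h) = 9*X + 9*h (v(X, h) = 9*(X + h*1) = 9*(X + h) = 9*X + 9*h)
(7*(v(-3, -4 + 3)/S(0) + 7))*107 = (7*((9*(-3) + 9*(-4 + 3))/(√(-2 + 0)) + 7))*107 = (7*((-27 + 9*(-1))/(√(-2)) + 7))*107 = (7*((-27 - 9)/((I*√2)) + 7))*107 = (7*(-(-18)*I*√2 + 7))*107 = (7*(18*I*√2 + 7))*107 = (7*(7 + 18*I*√2))*107 = (49 + 126*I*√2)*107 = 5243 + 13482*I*√2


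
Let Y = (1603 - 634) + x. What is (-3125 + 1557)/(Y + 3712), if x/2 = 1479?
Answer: -1568/7639 ≈ -0.20526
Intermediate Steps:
x = 2958 (x = 2*1479 = 2958)
Y = 3927 (Y = (1603 - 634) + 2958 = 969 + 2958 = 3927)
(-3125 + 1557)/(Y + 3712) = (-3125 + 1557)/(3927 + 3712) = -1568/7639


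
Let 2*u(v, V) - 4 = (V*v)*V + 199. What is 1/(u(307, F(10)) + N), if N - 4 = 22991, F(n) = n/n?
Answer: 1/23250 ≈ 4.3011e-5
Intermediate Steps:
F(n) = 1
u(v, V) = 203/2 + v*V**2/2 (u(v, V) = 2 + ((V*v)*V + 199)/2 = 2 + (v*V**2 + 199)/2 = 2 + (199 + v*V**2)/2 = 2 + (199/2 + v*V**2/2) = 203/2 + v*V**2/2)
N = 22995 (N = 4 + 22991 = 22995)
1/(u(307, F(10)) + N) = 1/((203/2 + (1/2)*307*1**2) + 22995) = 1/((203/2 + (1/2)*307*1) + 22995) = 1/((203/2 + 307/2) + 22995) = 1/(255 + 22995) = 1/23250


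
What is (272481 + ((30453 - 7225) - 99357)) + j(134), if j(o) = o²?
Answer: 214308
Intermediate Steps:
(272481 + ((30453 - 7225) - 99357)) + j(134) = (272481 + ((30453 - 7225) - 99357)) + 134² = (272481 + (23228 - 99357)) + 17956 = (272481 - 76129) + 17956 = 196352 + 17956 = 214308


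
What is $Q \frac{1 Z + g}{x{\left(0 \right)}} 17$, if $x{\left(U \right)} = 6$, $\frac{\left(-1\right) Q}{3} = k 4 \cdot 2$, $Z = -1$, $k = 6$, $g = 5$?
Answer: $-1632$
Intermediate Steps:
$Q = -144$ ($Q = - 3 \cdot 6 \cdot 4 \cdot 2 = - 3 \cdot 24 \cdot 2 = \left(-3\right) 48 = -144$)
$Q \frac{1 Z + g}{x{\left(0 \right)}} 17 = - 144 \frac{1 \left(-1\right) + 5}{6} \cdot 17 = - 144 \left(-1 + 5\right) \frac{1}{6} \cdot 17 = - 144 \cdot 4 \cdot \frac{1}{6} \cdot 17 = \left(-144\right) \frac{2}{3} \cdot 17 = \left(-96\right) 17 = -1632$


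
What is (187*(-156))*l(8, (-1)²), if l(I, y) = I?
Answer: -233376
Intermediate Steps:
(187*(-156))*l(8, (-1)²) = (187*(-156))*8 = -29172*8 = -233376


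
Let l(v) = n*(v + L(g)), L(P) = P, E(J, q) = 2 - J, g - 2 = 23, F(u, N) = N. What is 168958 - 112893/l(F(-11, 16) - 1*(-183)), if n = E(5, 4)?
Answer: 37884223/224 ≈ 1.6913e+5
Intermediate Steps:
g = 25 (g = 2 + 23 = 25)
n = -3 (n = 2 - 1*5 = 2 - 5 = -3)
l(v) = -75 - 3*v (l(v) = -3*(v + 25) = -3*(25 + v) = -75 - 3*v)
168958 - 112893/l(F(-11, 16) - 1*(-183)) = 168958 - 112893/(-75 - 3*(16 - 1*(-183))) = 168958 - 112893/(-75 - 3*(16 + 183)) = 168958 - 112893/(-75 - 3*199) = 168958 - 112893/(-75 - 597) = 168958 - 112893/(-672) = 168958 - 112893*(-1/672) = 168958 + 37631/224 = 37884223/224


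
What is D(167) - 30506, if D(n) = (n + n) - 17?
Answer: -30189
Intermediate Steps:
D(n) = -17 + 2*n (D(n) = 2*n - 17 = -17 + 2*n)
D(167) - 30506 = (-17 + 2*167) - 30506 = (-17 + 334) - 30506 = 317 - 30506 = -30189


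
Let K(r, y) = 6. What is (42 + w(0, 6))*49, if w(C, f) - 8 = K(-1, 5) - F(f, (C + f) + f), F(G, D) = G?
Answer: 2450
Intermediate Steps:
w(C, f) = 14 - f (w(C, f) = 8 + (6 - f) = 14 - f)
(42 + w(0, 6))*49 = (42 + (14 - 1*6))*49 = (42 + (14 - 6))*49 = (42 + 8)*49 = 50*49 = 2450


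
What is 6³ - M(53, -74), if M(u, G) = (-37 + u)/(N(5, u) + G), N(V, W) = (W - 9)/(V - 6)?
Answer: 12752/59 ≈ 216.14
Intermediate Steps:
N(V, W) = (-9 + W)/(-6 + V)
M(u, G) = (-37 + u)/(9 + G - u) (M(u, G) = (-37 + u)/((-9 + u)/(-6 + 5) + G) = (-37 + u)/((-9 + u)/(-1) + G) = (-37 + u)/(-(-9 + u) + G) = (-37 + u)/((9 - u) + G) = (-37 + u)/(9 + G - u))
6³ - M(53, -74) = 6³ - (-37 + 53)/(9 - 74 - 1*53) = 216 - 16/(9 - 74 - 53) = 216 - 16/(-118) = 216 - (-1)*16/118 = 216 - 1*(-8/59) = 216 + 8/59 = 12752/59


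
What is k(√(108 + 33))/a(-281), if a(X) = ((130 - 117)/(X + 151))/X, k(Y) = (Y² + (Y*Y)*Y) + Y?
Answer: 396210 + 399020*√141 ≈ 5.1343e+6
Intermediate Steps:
k(Y) = Y + Y² + Y³ (k(Y) = (Y² + Y²*Y) + Y = (Y² + Y³) + Y = Y + Y² + Y³)
a(X) = 13/(X*(151 + X)) (a(X) = (13/(151 + X))/X = 13/(X*(151 + X)))
k(√(108 + 33))/a(-281) = (√(108 + 33)*(1 + √(108 + 33) + (√(108 + 33))²))/((13/(-281*(151 - 281)))) = (√141*(1 + √141 + (√141)²))/((13*(-1/281)/(-130))) = (√141*(1 + √141 + 141))/((13*(-1/281)*(-1/130))) = (√141*(142 + √141))/(1/2810) = (√141*(142 + √141))*2810 = 2810*√141*(142 + √141)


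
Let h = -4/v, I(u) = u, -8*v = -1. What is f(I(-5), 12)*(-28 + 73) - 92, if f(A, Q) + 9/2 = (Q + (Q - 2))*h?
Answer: -63949/2 ≈ -31975.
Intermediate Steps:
v = ⅛ (v = -⅛*(-1) = ⅛ ≈ 0.12500)
h = -32 (h = -4/⅛ = -4*8 = -32)
f(A, Q) = 119/2 - 64*Q (f(A, Q) = -9/2 + (Q + (Q - 2))*(-32) = -9/2 + (Q + (-2 + Q))*(-32) = -9/2 + (-2 + 2*Q)*(-32) = -9/2 + (64 - 64*Q) = 119/2 - 64*Q)
f(I(-5), 12)*(-28 + 73) - 92 = (119/2 - 64*12)*(-28 + 73) - 92 = (119/2 - 768)*45 - 92 = -1417/2*45 - 92 = -63765/2 - 92 = -63949/2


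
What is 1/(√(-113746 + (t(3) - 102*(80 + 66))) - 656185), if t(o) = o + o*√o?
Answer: -1/(656185 - I*√(128635 - 3*√3)) ≈ -1.524e-6 - 8.3295e-10*I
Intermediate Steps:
t(o) = o + o^(3/2)
1/(√(-113746 + (t(3) - 102*(80 + 66))) - 656185) = 1/(√(-113746 + ((3 + 3^(3/2)) - 102*(80 + 66))) - 656185) = 1/(√(-113746 + ((3 + 3*√3) - 102*146)) - 656185) = 1/(√(-113746 + ((3 + 3*√3) - 14892)) - 656185) = 1/(√(-113746 + (-14889 + 3*√3)) - 656185) = 1/(√(-128635 + 3*√3) - 656185) = 1/(-656185 + √(-128635 + 3*√3))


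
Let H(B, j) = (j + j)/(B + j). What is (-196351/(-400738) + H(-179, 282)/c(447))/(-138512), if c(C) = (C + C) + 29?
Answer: -1453300727/405922850832928 ≈ -3.5802e-6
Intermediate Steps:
H(B, j) = 2*j/(B + j) (H(B, j) = (2*j)/(B + j) = 2*j/(B + j))
c(C) = 29 + 2*C (c(C) = 2*C + 29 = 29 + 2*C)
(-196351/(-400738) + H(-179, 282)/c(447))/(-138512) = (-196351/(-400738) + (2*282/(-179 + 282))/(29 + 2*447))/(-138512) = (-196351*(-1/400738) + (2*282/103)/(29 + 894))*(-1/138512) = (196351/400738 + (2*282*(1/103))/923)*(-1/138512) = (196351/400738 + (564/103)*(1/923))*(-1/138512) = (196351/400738 + 564/95069)*(-1/138512) = (1453300727/2930596994)*(-1/138512) = -1453300727/405922850832928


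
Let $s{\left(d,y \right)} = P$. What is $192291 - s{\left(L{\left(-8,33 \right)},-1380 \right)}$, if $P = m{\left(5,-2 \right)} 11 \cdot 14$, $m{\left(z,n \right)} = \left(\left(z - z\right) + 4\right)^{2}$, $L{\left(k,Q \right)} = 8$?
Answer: $189827$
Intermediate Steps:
$m{\left(z,n \right)} = 16$ ($m{\left(z,n \right)} = \left(0 + 4\right)^{2} = 4^{2} = 16$)
$P = 2464$ ($P = 16 \cdot 11 \cdot 14 = 176 \cdot 14 = 2464$)
$s{\left(d,y \right)} = 2464$
$192291 - s{\left(L{\left(-8,33 \right)},-1380 \right)} = 192291 - 2464 = 189827$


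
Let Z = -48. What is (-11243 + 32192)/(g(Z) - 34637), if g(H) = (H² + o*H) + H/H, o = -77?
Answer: -20949/28636 ≈ -0.73156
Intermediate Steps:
g(H) = 1 + H² - 77*H (g(H) = (H² - 77*H) + H/H = (H² - 77*H) + 1 = 1 + H² - 77*H)
(-11243 + 32192)/(g(Z) - 34637) = (-11243 + 32192)/((1 + (-48)² - 77*(-48)) - 34637) = 20949/((1 + 2304 + 3696) - 34637) = 20949/(6001 - 34637) = 20949/(-28636) = 20949*(-1/28636) = -20949/28636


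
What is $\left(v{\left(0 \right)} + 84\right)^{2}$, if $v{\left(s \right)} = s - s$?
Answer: $7056$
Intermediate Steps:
$v{\left(s \right)} = 0$
$\left(v{\left(0 \right)} + 84\right)^{2} = \left(0 + 84\right)^{2} = 84^{2} = 7056$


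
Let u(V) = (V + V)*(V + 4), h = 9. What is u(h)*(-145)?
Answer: -33930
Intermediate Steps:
u(V) = 2*V*(4 + V) (u(V) = (2*V)*(4 + V) = 2*V*(4 + V))
u(h)*(-145) = (2*9*(4 + 9))*(-145) = (2*9*13)*(-145) = 234*(-145) = -33930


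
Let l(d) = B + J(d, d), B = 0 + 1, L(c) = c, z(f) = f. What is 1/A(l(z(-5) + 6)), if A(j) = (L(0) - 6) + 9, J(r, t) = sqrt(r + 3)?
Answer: 1/3 ≈ 0.33333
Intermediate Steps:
J(r, t) = sqrt(3 + r)
B = 1
l(d) = 1 + sqrt(3 + d)
A(j) = 3 (A(j) = (0 - 6) + 9 = -6 + 9 = 3)
1/A(l(z(-5) + 6)) = 1/3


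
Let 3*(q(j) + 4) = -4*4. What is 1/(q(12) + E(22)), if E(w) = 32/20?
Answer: -15/116 ≈ -0.12931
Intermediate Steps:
q(j) = -28/3 (q(j) = -4 + (-4*4)/3 = -4 + (1/3)*(-16) = -4 - 16/3 = -28/3)
E(w) = 8/5 (E(w) = 32*(1/20) = 8/5)
1/(q(12) + E(22)) = 1/(-28/3 + 8/5) = 1/(-116/15) = -15/116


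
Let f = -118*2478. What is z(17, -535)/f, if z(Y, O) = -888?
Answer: 74/24367 ≈ 0.0030369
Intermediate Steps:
f = -292404
z(17, -535)/f = -888/(-292404) = -888*(-1/292404) = 74/24367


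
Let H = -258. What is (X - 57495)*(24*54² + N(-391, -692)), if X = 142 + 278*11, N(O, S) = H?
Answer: -3785773170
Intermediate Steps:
N(O, S) = -258
X = 3200 (X = 142 + 3058 = 3200)
(X - 57495)*(24*54² + N(-391, -692)) = (3200 - 57495)*(24*54² - 258) = -54295*(24*2916 - 258) = -54295*(69984 - 258) = -54295*69726 = -3785773170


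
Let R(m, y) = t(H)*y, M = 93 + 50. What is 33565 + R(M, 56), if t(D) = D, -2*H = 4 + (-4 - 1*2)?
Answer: 33621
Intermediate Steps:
H = 1 (H = -(4 + (-4 - 1*2))/2 = -(4 + (-4 - 2))/2 = -(4 - 6)/2 = -1/2*(-2) = 1)
M = 143
R(m, y) = y (R(m, y) = 1*y = y)
33565 + R(M, 56) = 33565 + 56 = 33621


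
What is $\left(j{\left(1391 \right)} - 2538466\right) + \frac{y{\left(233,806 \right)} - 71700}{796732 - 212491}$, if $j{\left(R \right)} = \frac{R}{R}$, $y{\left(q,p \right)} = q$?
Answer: $- \frac{1483075401532}{584241} \approx -2.5385 \cdot 10^{6}$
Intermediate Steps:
$j{\left(R \right)} = 1$
$\left(j{\left(1391 \right)} - 2538466\right) + \frac{y{\left(233,806 \right)} - 71700}{796732 - 212491} = \left(1 - 2538466\right) + \frac{233 - 71700}{796732 - 212491} = -2538465 - \frac{71467}{584241} = - \frac{1483075401532}{584241}$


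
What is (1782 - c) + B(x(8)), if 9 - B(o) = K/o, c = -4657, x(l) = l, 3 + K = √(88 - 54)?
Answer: 51587/8 - √34/8 ≈ 6447.6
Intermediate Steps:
K = -3 + √34 (K = -3 + √(88 - 54) = -3 + √34 ≈ 2.8310)
B(o) = 9 - (-3 + √34)/o
(1782 - c) + B(x(8)) = (1782 - 1*(-4657)) + (3 - √34 + 9*8)/8 = (1782 + 4657) + (3 - √34 + 72)/8 = 6439 + (75 - √34)/8 = 6439 + (75/8 - √34/8) = 51587/8 - √34/8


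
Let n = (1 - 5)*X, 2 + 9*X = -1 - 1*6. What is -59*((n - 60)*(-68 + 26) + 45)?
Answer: -141423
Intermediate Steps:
X = -1 (X = -2/9 + (-1 - 1*6)/9 = -2/9 + (-1 - 6)/9 = -2/9 + (⅑)*(-7) = -2/9 - 7/9 = -1)
n = 4 (n = (1 - 5)*(-1) = -4*(-1) = 4)
-59*((n - 60)*(-68 + 26) + 45) = -59*((4 - 60)*(-68 + 26) + 45) = -59*(-56*(-42) + 45) = -59*(2352 + 45) = -59*2397 = -141423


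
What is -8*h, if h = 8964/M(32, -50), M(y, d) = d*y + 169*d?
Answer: 11952/1675 ≈ 7.1355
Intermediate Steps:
M(y, d) = 169*d + d*y
h = -1494/1675 (h = 8964/((-50*(169 + 32))) = 8964/((-50*201)) = 8964/(-10050) = 8964*(-1/10050) = -1494/1675 ≈ -0.89194)
-8*h = -8*(-1494/1675) = 11952/1675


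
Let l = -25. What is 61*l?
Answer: -1525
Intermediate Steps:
61*l = 61*(-25) = -1525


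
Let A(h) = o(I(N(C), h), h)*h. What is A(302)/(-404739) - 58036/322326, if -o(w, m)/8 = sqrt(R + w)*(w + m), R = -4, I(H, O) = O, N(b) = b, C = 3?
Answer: -29018/161163 + 1459264*sqrt(298)/404739 ≈ 62.060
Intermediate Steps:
o(w, m) = -8*sqrt(-4 + w)*(m + w) (o(w, m) = -8*sqrt(-4 + w)*(w + m) = -8*sqrt(-4 + w)*(m + w))
A(h) = -16*h**2*sqrt(-4 + h) (A(h) = (8*sqrt(-4 + h)*(-h - h))*h = (8*sqrt(-4 + h)*(-2*h))*h = (-16*h*sqrt(-4 + h))*h = -16*h**2*sqrt(-4 + h))
A(302)/(-404739) - 58036/322326 = -16*302**2*sqrt(-4 + 302)/(-404739) - 58036/322326 = -16*91204*sqrt(298)*(-1/404739) - 58036*1/322326 = -1459264*sqrt(298)*(-1/404739) - 29018/161163 = 1459264*sqrt(298)/404739 - 29018/161163 = -29018/161163 + 1459264*sqrt(298)/404739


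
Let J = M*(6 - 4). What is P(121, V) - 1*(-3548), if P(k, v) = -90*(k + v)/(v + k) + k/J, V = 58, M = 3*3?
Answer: 62365/18 ≈ 3464.7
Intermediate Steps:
M = 9
J = 18 (J = 9*(6 - 4) = 9*2 = 18)
P(k, v) = -90 + k/18 (P(k, v) = -90*(k + v)/(v + k) + k/18 = -90/((k + v)/(k + v)) + k*(1/18) = -90/1 + k/18 = -90*1 + k/18 = -90 + k/18)
P(121, V) - 1*(-3548) = (-90 + (1/18)*121) - 1*(-3548) = (-90 + 121/18) + 3548 = -1499/18 + 3548 = 62365/18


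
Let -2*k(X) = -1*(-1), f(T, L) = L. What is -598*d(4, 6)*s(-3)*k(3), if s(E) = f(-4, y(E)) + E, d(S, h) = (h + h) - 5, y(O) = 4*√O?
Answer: -6279 + 8372*I*√3 ≈ -6279.0 + 14501.0*I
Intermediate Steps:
d(S, h) = -5 + 2*h (d(S, h) = 2*h - 5 = -5 + 2*h)
k(X) = -½ (k(X) = -(-1)*(-1)/2 = -½*1 = -½)
s(E) = E + 4*√E (s(E) = 4*√E + E = E + 4*√E)
-598*d(4, 6)*s(-3)*k(3) = -598*(-5 + 2*6)*(-3 + 4*√(-3))*(-1)/2 = -598*(-5 + 12)*(-3 + 4*(I*√3))*(-1)/2 = -598*7*(-3 + 4*I*√3)*(-1)/2 = -598*(-21 + 28*I*√3)*(-1)/2 = -598*(21/2 - 14*I*√3) = -6279 + 8372*I*√3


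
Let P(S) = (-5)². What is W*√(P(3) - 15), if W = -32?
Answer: -32*√10 ≈ -101.19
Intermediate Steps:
P(S) = 25
W*√(P(3) - 15) = -32*√(25 - 15) = -32*√10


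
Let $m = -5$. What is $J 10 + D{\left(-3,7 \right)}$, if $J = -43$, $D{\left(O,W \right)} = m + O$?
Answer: $-438$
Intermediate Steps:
$D{\left(O,W \right)} = -5 + O$
$J 10 + D{\left(-3,7 \right)} = \left(-43\right) 10 - 8 = -430 - 8 = -438$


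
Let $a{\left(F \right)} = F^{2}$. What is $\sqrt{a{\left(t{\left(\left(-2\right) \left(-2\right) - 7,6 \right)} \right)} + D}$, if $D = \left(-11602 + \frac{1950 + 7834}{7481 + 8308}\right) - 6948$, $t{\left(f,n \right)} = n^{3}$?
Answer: $\frac{\sqrt{7006770074802}}{15789} \approx 167.65$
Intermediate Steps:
$D = - \frac{292876166}{15789}$ ($D = \left(-11602 + \frac{9784}{15789}\right) - 6948 = - \frac{183174194}{15789} - 6948 = - \frac{292876166}{15789} \approx -18549.0$)
$\sqrt{a{\left(t{\left(\left(-2\right) \left(-2\right) - 7,6 \right)} \right)} + D} = \sqrt{\left(6^{3}\right)^{2} - \frac{292876166}{15789}} = \sqrt{216^{2} - \frac{292876166}{15789}} = \sqrt{46656 - \frac{292876166}{15789}} = \sqrt{\frac{443775418}{15789}} = \frac{\sqrt{7006770074802}}{15789}$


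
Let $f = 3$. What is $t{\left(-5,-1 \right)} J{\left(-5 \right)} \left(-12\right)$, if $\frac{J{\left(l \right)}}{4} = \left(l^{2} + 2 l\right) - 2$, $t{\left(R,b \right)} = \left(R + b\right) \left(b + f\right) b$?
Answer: $-7488$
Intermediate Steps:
$t{\left(R,b \right)} = b \left(3 + b\right) \left(R + b\right)$ ($t{\left(R,b \right)} = \left(R + b\right) \left(b + 3\right) b = \left(R + b\right) \left(3 + b\right) b = \left(3 + b\right) \left(R + b\right) b = b \left(3 + b\right) \left(R + b\right)$)
$J{\left(l \right)} = -8 + 4 l^{2} + 8 l$ ($J{\left(l \right)} = 4 \left(\left(l^{2} + 2 l\right) - 2\right) = 4 \left(-2 + l^{2} + 2 l\right) = -8 + 4 l^{2} + 8 l$)
$t{\left(-5,-1 \right)} J{\left(-5 \right)} \left(-12\right) = - (\left(-1\right)^{2} + 3 \left(-5\right) + 3 \left(-1\right) - -5) \left(-8 + 4 \left(-5\right)^{2} + 8 \left(-5\right)\right) \left(-12\right) = - (1 - 15 - 3 + 5) \left(-8 + 4 \cdot 25 - 40\right) \left(-12\right) = \left(-1\right) \left(-12\right) \left(-8 + 100 - 40\right) \left(-12\right) = 12 \cdot 52 \left(-12\right) = 624 \left(-12\right) = -7488$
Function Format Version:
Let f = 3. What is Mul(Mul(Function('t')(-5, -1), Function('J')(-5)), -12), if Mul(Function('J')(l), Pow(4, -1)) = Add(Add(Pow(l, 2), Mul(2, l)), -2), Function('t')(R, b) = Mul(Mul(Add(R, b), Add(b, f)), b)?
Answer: -7488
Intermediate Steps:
Function('t')(R, b) = Mul(b, Add(3, b), Add(R, b)) (Function('t')(R, b) = Mul(Mul(Add(R, b), Add(b, 3)), b) = Mul(Mul(Add(R, b), Add(3, b)), b) = Mul(Mul(Add(3, b), Add(R, b)), b) = Mul(b, Add(3, b), Add(R, b)))
Function('J')(l) = Add(-8, Mul(4, Pow(l, 2)), Mul(8, l)) (Function('J')(l) = Mul(4, Add(Add(Pow(l, 2), Mul(2, l)), -2)) = Mul(4, Add(-2, Pow(l, 2), Mul(2, l))) = Add(-8, Mul(4, Pow(l, 2)), Mul(8, l)))
Mul(Mul(Function('t')(-5, -1), Function('J')(-5)), -12) = Mul(Mul(Mul(-1, Add(Pow(-1, 2), Mul(3, -5), Mul(3, -1), Mul(-5, -1))), Add(-8, Mul(4, Pow(-5, 2)), Mul(8, -5))), -12) = Mul(Mul(Mul(-1, Add(1, -15, -3, 5)), Add(-8, Mul(4, 25), -40)), -12) = Mul(Mul(Mul(-1, -12), Add(-8, 100, -40)), -12) = Mul(Mul(12, 52), -12) = Mul(624, -12) = -7488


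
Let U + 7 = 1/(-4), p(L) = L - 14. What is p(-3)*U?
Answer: 493/4 ≈ 123.25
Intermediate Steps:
p(L) = -14 + L
U = -29/4 (U = -7 + 1/(-4) = -7 - 1/4 = -29/4 ≈ -7.2500)
p(-3)*U = (-14 - 3)*(-29/4) = -17*(-29/4) = 493/4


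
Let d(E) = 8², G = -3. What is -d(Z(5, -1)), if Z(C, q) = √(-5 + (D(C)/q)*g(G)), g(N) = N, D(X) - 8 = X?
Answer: -64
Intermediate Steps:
D(X) = 8 + X
Z(C, q) = √(-5 - 3*(8 + C)/q) (Z(C, q) = √(-5 + ((8 + C)/q)*(-3)) = √(-5 - 3*(8 + C)/q))
d(E) = 64
-d(Z(5, -1)) = -1*64 = -64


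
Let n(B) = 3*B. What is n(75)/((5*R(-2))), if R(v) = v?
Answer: -45/2 ≈ -22.500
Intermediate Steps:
n(75)/((5*R(-2))) = (3*75)/((5*(-2))) = 225/(-10) = 225*(-1/10) = -45/2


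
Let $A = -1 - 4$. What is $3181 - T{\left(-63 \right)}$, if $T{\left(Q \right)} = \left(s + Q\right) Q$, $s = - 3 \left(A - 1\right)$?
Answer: $346$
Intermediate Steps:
$A = -5$
$s = 18$ ($s = - 3 \left(-5 - 1\right) = \left(-3\right) \left(-6\right) = 18$)
$T{\left(Q \right)} = Q \left(18 + Q\right)$ ($T{\left(Q \right)} = \left(18 + Q\right) Q = Q \left(18 + Q\right)$)
$3181 - T{\left(-63 \right)} = 3181 - - 63 \left(18 - 63\right) = 3181 - \left(-63\right) \left(-45\right) = 3181 - 2835 = 346$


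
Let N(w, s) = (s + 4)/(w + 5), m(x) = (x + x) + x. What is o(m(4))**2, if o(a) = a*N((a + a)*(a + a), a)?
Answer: 36864/337561 ≈ 0.10921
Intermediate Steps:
m(x) = 3*x (m(x) = 2*x + x = 3*x)
N(w, s) = (4 + s)/(5 + w)
o(a) = a*(4 + a)/(5 + 4*a**2) (o(a) = a*((4 + a)/(5 + (a + a)*(a + a))) = a*((4 + a)/(5 + (2*a)*(2*a))) = a*((4 + a)/(5 + 4*a**2)) = a*(4 + a)/(5 + 4*a**2))
o(m(4))**2 = ((3*4)*(4 + 3*4)/(5 + 4*(3*4)**2))**2 = (12*(4 + 12)/(5 + 4*12**2))**2 = (12*16/(5 + 4*144))**2 = (12*16/(5 + 576))**2 = (12*16/581)**2 = (12*(1/581)*16)**2 = (192/581)**2 = 36864/337561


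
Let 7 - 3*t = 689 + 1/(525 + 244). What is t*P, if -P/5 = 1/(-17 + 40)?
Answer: 2622295/53061 ≈ 49.420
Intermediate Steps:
t = -524459/2307 (t = 7/3 - (689 + 1/(525 + 244))/3 = 7/3 - (689 + 1/769)/3 = 7/3 - 1/3*529842/769 = 7/3 - 176614/769 = -524459/2307 ≈ -227.33)
P = -5/23 (P = -5/(-17 + 40) = -5/23 ≈ -0.21739)
t*P = -524459/2307*(-5/23) = 2622295/53061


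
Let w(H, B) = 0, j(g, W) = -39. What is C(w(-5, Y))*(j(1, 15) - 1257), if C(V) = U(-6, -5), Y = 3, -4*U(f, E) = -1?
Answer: -324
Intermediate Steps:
U(f, E) = ¼ (U(f, E) = -¼*(-1) = ¼)
C(V) = ¼
C(w(-5, Y))*(j(1, 15) - 1257) = (-39 - 1257)/4 = (¼)*(-1296) = -324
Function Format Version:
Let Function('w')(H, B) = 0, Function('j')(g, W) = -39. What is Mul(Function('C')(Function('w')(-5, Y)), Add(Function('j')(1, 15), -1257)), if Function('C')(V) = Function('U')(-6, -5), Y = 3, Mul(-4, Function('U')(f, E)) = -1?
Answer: -324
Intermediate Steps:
Function('U')(f, E) = Rational(1, 4) (Function('U')(f, E) = Mul(Rational(-1, 4), -1) = Rational(1, 4))
Function('C')(V) = Rational(1, 4)
Mul(Function('C')(Function('w')(-5, Y)), Add(Function('j')(1, 15), -1257)) = Mul(Rational(1, 4), Add(-39, -1257)) = Mul(Rational(1, 4), -1296) = -324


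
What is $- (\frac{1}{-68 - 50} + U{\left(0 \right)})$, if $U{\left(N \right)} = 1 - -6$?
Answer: $- \frac{825}{118} \approx -6.9915$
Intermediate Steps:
$U{\left(N \right)} = 7$ ($U{\left(N \right)} = 1 + 6 = 7$)
$- (\frac{1}{-68 - 50} + U{\left(0 \right)}) = - (\frac{1}{-68 - 50} + 7) = - (\frac{1}{-118} + 7) = - (- \frac{1}{118} + 7) = \left(-1\right) \frac{825}{118} = - \frac{825}{118}$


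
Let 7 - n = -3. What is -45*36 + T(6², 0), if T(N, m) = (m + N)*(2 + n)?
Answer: -1188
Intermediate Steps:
n = 10 (n = 7 - 1*(-3) = 7 + 3 = 10)
T(N, m) = 12*N + 12*m (T(N, m) = (m + N)*(2 + 10) = (N + m)*12 = 12*N + 12*m)
-45*36 + T(6², 0) = -45*36 + (12*6² + 12*0) = -1620 + (12*36 + 0) = -1620 + (432 + 0) = -1620 + 432 = -1188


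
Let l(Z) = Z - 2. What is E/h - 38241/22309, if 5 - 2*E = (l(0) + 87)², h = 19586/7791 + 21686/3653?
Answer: -23482441342293/54748854722 ≈ -428.91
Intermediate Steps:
l(Z) = -2 + Z
h = 34357612/4065789 (h = 19586*(1/7791) + 21686*(1/3653) = 2798/1113 + 21686/3653 = 34357612/4065789 ≈ 8.4504)
E = -3610 (E = 5/2 - ((-2 + 0) + 87)²/2 = 5/2 - (-2 + 87)²/2 = 5/2 - ½*85² = 5/2 - ½*7225 = 5/2 - 7225/2 = -3610)
E/h - 38241/22309 = -3610/34357612/4065789 - 38241/22309 = -3610*4065789/34357612 - 38241*1/22309 = -7338749145/17178806 - 5463/3187 = -23482441342293/54748854722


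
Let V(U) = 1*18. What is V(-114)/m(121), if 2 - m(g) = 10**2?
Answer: -9/49 ≈ -0.18367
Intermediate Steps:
m(g) = -98 (m(g) = 2 - 1*10**2 = 2 - 1*100 = 2 - 100 = -98)
V(U) = 18
V(-114)/m(121) = 18/(-98) = 18*(-1/98) = -9/49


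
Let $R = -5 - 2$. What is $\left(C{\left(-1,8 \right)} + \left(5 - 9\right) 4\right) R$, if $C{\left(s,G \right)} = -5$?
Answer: $147$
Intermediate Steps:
$R = -7$ ($R = -5 - 2 = -7$)
$\left(C{\left(-1,8 \right)} + \left(5 - 9\right) 4\right) R = \left(-5 + \left(5 - 9\right) 4\right) \left(-7\right) = \left(-5 - 16\right) \left(-7\right) = \left(-21\right) \left(-7\right) = 147$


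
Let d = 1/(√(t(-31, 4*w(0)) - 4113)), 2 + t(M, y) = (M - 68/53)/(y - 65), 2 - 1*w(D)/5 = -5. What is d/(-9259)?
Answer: 5*I*√650263731/75733231262 ≈ 1.6836e-6*I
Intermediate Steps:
w(D) = 35 (w(D) = 10 - 5*(-5) = 10 + 25 = 35)
t(M, y) = -2 + (-68/53 + M)/(-65 + y) (t(M, y) = -2 + (M - 68/53)/(y - 65) = -2 + (M - 68*1/53)/(-65 + y) = -2 + (M - 68/53)/(-65 + y) = -2 + (-68/53 + M)/(-65 + y))
d = -5*I*√650263731/8179418 (d = 1/(√((6822/53 - 31 - 8*35)/(-65 + 4*35) - 4113)) = 1/(√((6822/53 - 31 - 2*140)/(-65 + 140) - 4113)) = 1/(√((6822/53 - 31 - 280)/75 - 4113)) = 1/(√((1/75)*(-9661/53) - 4113)) = 1/(√(-9661/3975 - 4113)) = 1/(√(-16358836/3975)) = 1/(2*I*√650263731/795) = -5*I*√650263731/8179418 ≈ -0.015588*I)
d/(-9259) = -5*I*√650263731/8179418/(-9259) = -5*I*√650263731/8179418*(-1/9259) = 5*I*√650263731/75733231262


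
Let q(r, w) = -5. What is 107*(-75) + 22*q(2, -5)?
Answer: -8135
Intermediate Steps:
107*(-75) + 22*q(2, -5) = 107*(-75) + 22*(-5) = -8025 - 110 = -8135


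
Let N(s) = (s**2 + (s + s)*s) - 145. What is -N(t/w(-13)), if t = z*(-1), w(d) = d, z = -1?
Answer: 24502/169 ≈ 144.98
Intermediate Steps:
t = 1 (t = -1*(-1) = 1)
N(s) = -145 + 3*s**2 (N(s) = (s**2 + (2*s)*s) - 145 = (s**2 + 2*s**2) - 145 = 3*s**2 - 145 = -145 + 3*s**2)
-N(t/w(-13)) = -(-145 + 3*(1/(-13))**2) = -(-145 + 3*(1*(-1/13))**2) = -(-145 + 3*(-1/13)**2) = -(-145 + 3*(1/169)) = -(-145 + 3/169) = -1*(-24502/169) = 24502/169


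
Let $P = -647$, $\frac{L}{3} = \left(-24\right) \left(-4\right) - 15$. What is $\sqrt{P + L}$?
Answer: $2 i \sqrt{101} \approx 20.1 i$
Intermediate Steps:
$L = 243$ ($L = 3 \left(\left(-24\right) \left(-4\right) - 15\right) = 3 \left(96 - 15\right) = 3 \cdot 81 = 243$)
$\sqrt{P + L} = \sqrt{-647 + 243} = \sqrt{-404} = 2 i \sqrt{101}$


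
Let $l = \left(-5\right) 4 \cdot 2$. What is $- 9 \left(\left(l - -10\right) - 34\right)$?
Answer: $576$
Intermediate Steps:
$l = -40$ ($l = \left(-20\right) 2 = -40$)
$- 9 \left(\left(l - -10\right) - 34\right) = - 9 \left(\left(-40 - -10\right) - 34\right) = - 9 \left(\left(-40 + 10\right) - 34\right) = - 9 \left(-30 - 34\right) = \left(-9\right) \left(-64\right) = 576$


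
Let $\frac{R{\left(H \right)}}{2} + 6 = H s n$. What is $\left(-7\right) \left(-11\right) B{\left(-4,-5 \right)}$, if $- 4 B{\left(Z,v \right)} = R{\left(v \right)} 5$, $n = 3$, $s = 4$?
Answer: $12705$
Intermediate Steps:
$R{\left(H \right)} = -12 + 24 H$ ($R{\left(H \right)} = -12 + 2 H 4 \cdot 3 = -12 + 2 \cdot 4 H 3 = -12 + 2 \cdot 12 H = -12 + 24 H$)
$B{\left(Z,v \right)} = 15 - 30 v$ ($B{\left(Z,v \right)} = - \frac{\left(-12 + 24 v\right) 5}{4} = - \frac{-60 + 120 v}{4} = 15 - 30 v$)
$\left(-7\right) \left(-11\right) B{\left(-4,-5 \right)} = \left(-7\right) \left(-11\right) \left(15 - -150\right) = 77 \left(15 + 150\right) = 77 \cdot 165 = 12705$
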